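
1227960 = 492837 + 735123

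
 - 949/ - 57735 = 949/57735=0.02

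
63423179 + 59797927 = 123221106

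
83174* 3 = 249522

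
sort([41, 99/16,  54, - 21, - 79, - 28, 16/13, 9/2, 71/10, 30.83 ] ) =[-79,- 28,-21, 16/13, 9/2,99/16, 71/10,30.83 , 41, 54] 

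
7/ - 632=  - 7/632 = -0.01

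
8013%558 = 201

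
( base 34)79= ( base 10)247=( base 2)11110111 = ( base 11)205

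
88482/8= 44241/4 = 11060.25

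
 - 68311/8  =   - 68311/8 = - 8538.88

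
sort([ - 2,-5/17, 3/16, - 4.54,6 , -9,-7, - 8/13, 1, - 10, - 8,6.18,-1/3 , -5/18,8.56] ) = [  -  10,  -  9, - 8, - 7, - 4.54,-2,-8/13, -1/3, - 5/17, - 5/18,3/16,1, 6,6.18, 8.56] 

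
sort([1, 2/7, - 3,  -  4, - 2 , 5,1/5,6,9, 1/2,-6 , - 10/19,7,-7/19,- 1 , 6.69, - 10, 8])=[-10, - 6, - 4,-3, - 2,-1,  -  10/19, - 7/19,1/5, 2/7, 1/2, 1,5,6,6.69,7 , 8, 9]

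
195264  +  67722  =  262986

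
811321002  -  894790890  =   - 83469888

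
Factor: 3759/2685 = 7/5 = 5^ (-1 )*7^1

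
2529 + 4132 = 6661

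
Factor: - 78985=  - 5^1 * 15797^1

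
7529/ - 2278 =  - 4 + 1583/2278 = -3.31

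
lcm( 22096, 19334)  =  154672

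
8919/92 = 8919/92 = 96.95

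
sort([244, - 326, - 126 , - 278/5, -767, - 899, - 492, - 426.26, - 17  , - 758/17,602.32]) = [ - 899, - 767  , - 492, - 426.26, - 326,-126, - 278/5, - 758/17, - 17 , 244,602.32]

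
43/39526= 43/39526 = 0.00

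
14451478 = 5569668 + 8881810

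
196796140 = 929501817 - 732705677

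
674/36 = 18 + 13/18=18.72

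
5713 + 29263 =34976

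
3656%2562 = 1094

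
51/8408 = 51/8408=0.01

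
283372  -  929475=-646103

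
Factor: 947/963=3^( - 2)*107^( - 1 )*947^1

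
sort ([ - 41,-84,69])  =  [ - 84, - 41, 69] 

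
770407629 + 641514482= 1411922111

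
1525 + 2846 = 4371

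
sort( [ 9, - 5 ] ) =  [ - 5, 9 ]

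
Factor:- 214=-2^1*107^1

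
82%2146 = 82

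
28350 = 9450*3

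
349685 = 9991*35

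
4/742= 2/371  =  0.01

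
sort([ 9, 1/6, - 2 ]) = [ - 2, 1/6, 9 ] 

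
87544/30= 43772/15=2918.13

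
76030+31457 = 107487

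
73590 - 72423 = 1167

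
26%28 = 26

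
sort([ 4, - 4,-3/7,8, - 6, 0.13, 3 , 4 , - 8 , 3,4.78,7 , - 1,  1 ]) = [ - 8 ,- 6, - 4, - 1,-3/7,0.13 , 1 , 3,3, 4, 4, 4.78,7,8]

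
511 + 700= 1211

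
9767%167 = 81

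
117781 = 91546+26235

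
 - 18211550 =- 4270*4265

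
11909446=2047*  5818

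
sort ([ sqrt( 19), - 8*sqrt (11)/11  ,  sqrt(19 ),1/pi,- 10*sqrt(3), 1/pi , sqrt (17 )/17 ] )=[ - 10*sqrt( 3),-8 * sqrt(11 )/11 , sqrt(17)/17, 1/pi, 1/pi, sqrt(19), sqrt(19 )]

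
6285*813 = 5109705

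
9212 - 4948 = 4264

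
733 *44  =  32252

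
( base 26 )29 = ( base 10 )61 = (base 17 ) 3a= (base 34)1R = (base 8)75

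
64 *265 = 16960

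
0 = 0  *619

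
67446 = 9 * 7494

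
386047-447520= - 61473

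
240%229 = 11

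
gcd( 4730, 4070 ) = 110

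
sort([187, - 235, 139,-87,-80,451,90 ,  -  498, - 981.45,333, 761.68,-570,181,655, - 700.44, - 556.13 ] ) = [-981.45,- 700.44,  -  570, - 556.13,- 498,-235,-87,-80, 90,139,181,187 , 333 , 451 , 655,761.68]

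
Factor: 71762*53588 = 2^3*53^1*677^1*13397^1 = 3845582056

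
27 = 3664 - 3637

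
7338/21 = 2446/7 = 349.43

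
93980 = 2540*37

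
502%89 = 57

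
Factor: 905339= 905339^1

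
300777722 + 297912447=598690169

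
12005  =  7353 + 4652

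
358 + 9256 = 9614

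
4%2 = 0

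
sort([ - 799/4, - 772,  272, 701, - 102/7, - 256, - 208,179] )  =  [-772, - 256,-208, - 799/4, - 102/7,179,272, 701] 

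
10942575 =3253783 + 7688792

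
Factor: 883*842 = 2^1 * 421^1*883^1 = 743486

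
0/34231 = 0 =0.00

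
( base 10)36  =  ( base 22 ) 1e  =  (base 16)24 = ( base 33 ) 13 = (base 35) 11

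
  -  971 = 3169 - 4140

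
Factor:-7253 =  - 7253^1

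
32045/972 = 32 + 941/972 = 32.97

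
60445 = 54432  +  6013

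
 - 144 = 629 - 773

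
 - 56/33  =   - 56/33= - 1.70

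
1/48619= 1/48619=   0.00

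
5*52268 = 261340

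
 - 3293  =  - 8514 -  - 5221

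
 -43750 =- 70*625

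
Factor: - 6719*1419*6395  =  -60971599095 = -3^1*5^1*11^1 * 43^1 *1279^1*6719^1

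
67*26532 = 1777644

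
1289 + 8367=9656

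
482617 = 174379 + 308238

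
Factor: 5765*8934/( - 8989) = - 51504510/8989 = - 2^1 * 3^1 * 5^1 * 89^(-1)*101^( - 1 )*1153^1 *1489^1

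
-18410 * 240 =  - 4418400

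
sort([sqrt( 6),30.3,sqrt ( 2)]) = [ sqrt( 2),sqrt( 6),30.3] 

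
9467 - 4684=4783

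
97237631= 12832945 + 84404686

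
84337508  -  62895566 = 21441942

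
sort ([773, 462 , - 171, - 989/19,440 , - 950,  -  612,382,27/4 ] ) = [ - 950,- 612, -171, - 989/19, 27/4,382,440, 462, 773]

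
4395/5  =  879 = 879.00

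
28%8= 4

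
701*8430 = 5909430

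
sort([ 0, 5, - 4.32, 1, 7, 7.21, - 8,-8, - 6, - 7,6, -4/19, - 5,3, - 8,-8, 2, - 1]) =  [ - 8, - 8, - 8, - 8, - 7,- 6,-5, - 4.32, - 1, - 4/19,0, 1, 2,3, 5, 6, 7, 7.21]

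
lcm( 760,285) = 2280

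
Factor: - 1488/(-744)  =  2^1  =  2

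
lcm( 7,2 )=14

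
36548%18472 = 18076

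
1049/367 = 1049/367 =2.86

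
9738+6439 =16177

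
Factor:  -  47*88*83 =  -343288 =- 2^3*11^1* 47^1*83^1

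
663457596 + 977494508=1640952104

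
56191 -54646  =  1545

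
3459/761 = 4 + 415/761 = 4.55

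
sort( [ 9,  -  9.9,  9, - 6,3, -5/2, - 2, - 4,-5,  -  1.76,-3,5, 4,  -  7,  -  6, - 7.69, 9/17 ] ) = [-9.9,-7.69,-7, - 6, - 6, - 5, - 4, - 3, - 5/2, - 2,-1.76,9/17, 3,  4, 5, 9, 9]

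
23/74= 23/74 = 0.31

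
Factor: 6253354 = 2^1*61^1*51257^1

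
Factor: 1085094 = 2^1*3^2 * 23^1 * 2621^1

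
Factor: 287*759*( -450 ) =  - 2^1*3^3*5^2*7^1* 11^1*23^1*41^1 = - 98024850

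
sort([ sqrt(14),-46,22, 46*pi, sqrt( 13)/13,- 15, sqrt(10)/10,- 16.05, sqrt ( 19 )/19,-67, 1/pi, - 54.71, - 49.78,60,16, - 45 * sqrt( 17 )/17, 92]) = [ - 67 ,-54.71, - 49.78,-46, - 16.05, - 15,- 45*sqrt ( 17)/17,sqrt ( 19 ) /19, sqrt(13)/13, sqrt ( 10 ) /10,  1/pi, sqrt(14),16, 22,60 , 92, 46*pi]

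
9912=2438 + 7474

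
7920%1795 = 740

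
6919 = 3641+3278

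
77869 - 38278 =39591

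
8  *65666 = 525328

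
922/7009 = 922/7009 = 0.13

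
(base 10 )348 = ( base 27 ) CO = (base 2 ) 101011100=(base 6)1340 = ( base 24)EC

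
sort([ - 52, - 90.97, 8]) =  [-90.97,-52 , 8 ] 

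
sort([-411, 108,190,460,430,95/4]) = [-411,95/4,108,190,430,460]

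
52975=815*65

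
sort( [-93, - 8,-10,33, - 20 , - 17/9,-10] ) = [-93 ,  -  20, - 10,-10,-8 , - 17/9,33] 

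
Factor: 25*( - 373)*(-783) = 7301475 = 3^3 *5^2 * 29^1*373^1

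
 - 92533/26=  - 3559 +1/26 = -3558.96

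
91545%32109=27327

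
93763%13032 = 2539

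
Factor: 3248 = 2^4*7^1* 29^1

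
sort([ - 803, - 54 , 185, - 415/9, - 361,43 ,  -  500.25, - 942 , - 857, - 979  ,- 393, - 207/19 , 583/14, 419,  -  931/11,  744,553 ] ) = [ - 979, - 942, - 857, - 803, - 500.25, - 393, - 361,-931/11 , - 54, - 415/9 ,-207/19, 583/14, 43, 185, 419,553,744]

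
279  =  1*279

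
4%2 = 0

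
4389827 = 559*7853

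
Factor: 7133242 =2^1*433^1*8237^1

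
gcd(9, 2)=1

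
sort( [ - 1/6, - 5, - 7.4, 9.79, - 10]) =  [ - 10, - 7.4, - 5,  -  1/6,9.79 ] 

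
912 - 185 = 727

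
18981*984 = 18677304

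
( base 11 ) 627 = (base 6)3255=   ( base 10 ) 755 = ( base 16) 2F3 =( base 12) 52b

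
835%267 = 34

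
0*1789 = 0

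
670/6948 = 335/3474= 0.10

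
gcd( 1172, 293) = 293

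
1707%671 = 365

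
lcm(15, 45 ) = 45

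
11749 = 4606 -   -  7143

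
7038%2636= 1766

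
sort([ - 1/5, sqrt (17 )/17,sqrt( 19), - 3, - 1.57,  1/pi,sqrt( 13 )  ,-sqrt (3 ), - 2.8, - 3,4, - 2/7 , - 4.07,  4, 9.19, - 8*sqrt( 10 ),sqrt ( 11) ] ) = [ - 8*sqrt( 10 ),  -  4.07, - 3, - 3, - 2.8, - sqrt( 3 ),-1.57, - 2/7, - 1/5,sqrt( 17) /17,1/pi,  sqrt (11 ) , sqrt(  13 ),4, 4, sqrt(19 ),9.19]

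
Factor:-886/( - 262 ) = 443/131 =131^( -1)*443^1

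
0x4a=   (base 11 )68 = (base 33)28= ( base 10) 74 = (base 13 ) 59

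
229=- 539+768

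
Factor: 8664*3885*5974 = 2^4*3^2*5^1*7^1*19^2 * 29^1 * 37^1 * 103^1 = 201082689360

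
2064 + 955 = 3019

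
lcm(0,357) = 0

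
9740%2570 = 2030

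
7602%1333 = 937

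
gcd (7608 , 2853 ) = 951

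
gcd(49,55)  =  1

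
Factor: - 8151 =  - 3^1 * 11^1 * 13^1 * 19^1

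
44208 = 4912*9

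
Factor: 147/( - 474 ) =-49/158 = -2^( - 1 )*7^2 *79^(-1 )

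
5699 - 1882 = 3817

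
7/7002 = 7/7002 = 0.00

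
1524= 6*254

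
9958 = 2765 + 7193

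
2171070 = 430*5049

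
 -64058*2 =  - 128116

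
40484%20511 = 19973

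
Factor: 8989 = 89^1*101^1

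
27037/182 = 148 + 101/182=148.55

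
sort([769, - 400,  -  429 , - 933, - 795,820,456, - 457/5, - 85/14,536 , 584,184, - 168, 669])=[ - 933, - 795, -429 , - 400, - 168, - 457/5,-85/14, 184,456,536,584, 669, 769,820]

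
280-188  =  92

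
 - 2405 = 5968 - 8373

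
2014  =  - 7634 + 9648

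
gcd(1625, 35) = 5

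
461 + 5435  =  5896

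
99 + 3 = 102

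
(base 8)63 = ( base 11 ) 47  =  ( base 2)110011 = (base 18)2F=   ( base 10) 51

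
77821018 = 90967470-13146452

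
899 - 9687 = -8788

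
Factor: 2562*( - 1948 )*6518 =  - 2^4*3^1*7^1*61^1*487^1*3259^1 =-32529877968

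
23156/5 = 23156/5 =4631.20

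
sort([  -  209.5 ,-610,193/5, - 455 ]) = [ - 610,  -  455,-209.5,193/5]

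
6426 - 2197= 4229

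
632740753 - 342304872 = 290435881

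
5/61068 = 5/61068 = 0.00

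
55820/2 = 27910 = 27910.00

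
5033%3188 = 1845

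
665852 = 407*1636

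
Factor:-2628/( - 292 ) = 9=3^2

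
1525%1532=1525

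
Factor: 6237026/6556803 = 2^1*3^( - 1 )*11^( - 1 )*431^ ( -1 ) * 461^ ( - 1)*3118513^1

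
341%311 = 30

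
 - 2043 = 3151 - 5194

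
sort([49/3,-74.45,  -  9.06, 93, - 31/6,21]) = [ - 74.45, - 9.06,-31/6,49/3, 21 , 93]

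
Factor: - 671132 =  - 2^2*7^1*  11^1*2179^1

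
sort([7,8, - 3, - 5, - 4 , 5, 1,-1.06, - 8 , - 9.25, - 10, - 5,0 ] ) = [ -10,  -  9.25, - 8,-5, - 5, - 4,-3, - 1.06, 0,  1,5,  7,8] 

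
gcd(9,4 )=1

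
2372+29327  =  31699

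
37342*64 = 2389888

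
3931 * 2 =7862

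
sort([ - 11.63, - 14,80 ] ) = [ - 14, - 11.63,80] 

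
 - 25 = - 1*25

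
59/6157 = 59/6157= 0.01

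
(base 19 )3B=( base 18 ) 3e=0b1000100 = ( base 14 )4c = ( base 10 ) 68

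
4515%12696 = 4515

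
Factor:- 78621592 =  - 2^3*7^1 * 1403957^1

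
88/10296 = 1/117  =  0.01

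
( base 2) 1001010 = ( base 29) 2g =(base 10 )74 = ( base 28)2I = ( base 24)32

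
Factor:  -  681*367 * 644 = - 2^2 * 3^1*7^1 *23^1*227^1*367^1=- 160952988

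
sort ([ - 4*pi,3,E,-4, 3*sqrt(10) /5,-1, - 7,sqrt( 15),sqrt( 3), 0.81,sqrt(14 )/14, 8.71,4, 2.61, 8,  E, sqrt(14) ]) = [ - 4*pi, - 7, - 4,-1,sqrt( 14 ) /14,0.81, sqrt( 3 ) , 3*sqrt(10)/5,2.61, E,E, 3, sqrt(14 ),sqrt( 15), 4,8 , 8.71 ]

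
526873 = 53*9941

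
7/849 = 7/849 = 0.01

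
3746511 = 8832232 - 5085721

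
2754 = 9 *306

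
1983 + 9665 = 11648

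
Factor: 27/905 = 3^3*5^( - 1) *181^( - 1)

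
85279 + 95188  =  180467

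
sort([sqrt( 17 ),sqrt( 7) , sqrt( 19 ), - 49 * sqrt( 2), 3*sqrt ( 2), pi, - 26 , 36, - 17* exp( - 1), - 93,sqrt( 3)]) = [-93, - 49*sqrt (2 ) ,-26, - 17*exp (-1),sqrt ( 3),sqrt (7), pi,sqrt(17) , 3* sqrt(2 ),sqrt(19),36] 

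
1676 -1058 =618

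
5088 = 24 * 212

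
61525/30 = 12305/6 = 2050.83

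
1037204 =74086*14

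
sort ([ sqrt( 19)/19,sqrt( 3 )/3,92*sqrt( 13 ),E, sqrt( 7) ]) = [ sqrt( 19 )/19,sqrt( 3)/3, sqrt(7),E , 92*sqrt( 13)] 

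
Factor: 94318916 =2^2*1987^1*11867^1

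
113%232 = 113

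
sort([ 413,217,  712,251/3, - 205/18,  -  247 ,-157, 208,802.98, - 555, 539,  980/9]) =[  -  555, - 247, - 157, -205/18,251/3,  980/9, 208, 217,  413,  539, 712,802.98]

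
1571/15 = 1571/15 = 104.73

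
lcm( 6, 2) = 6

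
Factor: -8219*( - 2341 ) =19240679 = 2341^1*8219^1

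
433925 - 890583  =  -456658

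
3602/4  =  900 + 1/2 = 900.50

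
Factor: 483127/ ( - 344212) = -2^( - 2)*11^ (- 1 )*7823^( - 1 )*483127^1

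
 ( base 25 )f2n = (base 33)8ma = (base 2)10010011101000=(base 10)9448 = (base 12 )5574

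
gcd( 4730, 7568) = 946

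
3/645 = 1/215 = 0.00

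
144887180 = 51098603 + 93788577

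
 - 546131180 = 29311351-575442531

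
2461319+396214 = 2857533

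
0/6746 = 0 = 0.00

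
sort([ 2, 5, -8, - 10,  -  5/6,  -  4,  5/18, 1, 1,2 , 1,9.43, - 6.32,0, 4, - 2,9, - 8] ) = [ - 10, - 8,-8, - 6.32, - 4, - 2, - 5/6, 0, 5/18, 1,1 , 1,2,2,  4,5,  9,  9.43]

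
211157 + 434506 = 645663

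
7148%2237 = 437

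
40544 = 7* 5792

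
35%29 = 6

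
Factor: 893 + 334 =3^1*409^1 = 1227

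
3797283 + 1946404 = 5743687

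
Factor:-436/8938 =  - 2^1*41^(-1) = - 2/41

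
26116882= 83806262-57689380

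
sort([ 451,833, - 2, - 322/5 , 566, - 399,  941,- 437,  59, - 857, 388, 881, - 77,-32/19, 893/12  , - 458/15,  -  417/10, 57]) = [ - 857,-437 ,  -  399, - 77, - 322/5, - 417/10,- 458/15, - 2, - 32/19,57,59, 893/12,388,451,566,833, 881,941 ] 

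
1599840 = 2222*720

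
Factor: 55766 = 2^1*27883^1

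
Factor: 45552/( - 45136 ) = - 219/217 = -3^1*7^( - 1 )*31^ ( - 1)*73^1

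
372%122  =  6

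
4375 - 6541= - 2166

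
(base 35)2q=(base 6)240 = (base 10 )96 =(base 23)44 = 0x60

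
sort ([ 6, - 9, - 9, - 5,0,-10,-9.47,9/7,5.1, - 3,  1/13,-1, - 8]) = [ - 10, -9.47,-9 , - 9 , - 8, - 5 , - 3, - 1,0, 1/13,  9/7,5.1,6 ] 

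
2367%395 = 392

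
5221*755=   3941855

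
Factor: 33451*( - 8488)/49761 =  - 283932088/49761  =  - 2^3*3^( - 3 )*11^1*19^( - 1)*97^( - 1 )*1061^1*3041^1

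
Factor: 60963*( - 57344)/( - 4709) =2^13 * 3^1 * 7^2*17^(  -  1)*277^( - 1 )*2903^1=3495862272/4709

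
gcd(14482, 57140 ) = 2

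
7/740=7/740 = 0.01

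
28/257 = 28/257 = 0.11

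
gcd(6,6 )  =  6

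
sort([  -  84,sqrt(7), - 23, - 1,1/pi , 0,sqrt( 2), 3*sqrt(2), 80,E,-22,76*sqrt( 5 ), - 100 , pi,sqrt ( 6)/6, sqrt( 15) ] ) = [- 100, - 84, - 23, - 22, - 1,0, 1/pi,sqrt( 6) /6,sqrt (2), sqrt( 7 ),E,pi,sqrt( 15 ) , 3*sqrt ( 2),80,76*sqrt( 5) ]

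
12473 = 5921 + 6552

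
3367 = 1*3367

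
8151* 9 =73359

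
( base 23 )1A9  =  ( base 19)228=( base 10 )768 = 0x300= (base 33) N9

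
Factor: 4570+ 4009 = 8579 = 23^1*373^1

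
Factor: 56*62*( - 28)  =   - 2^6  *7^2 * 31^1 = - 97216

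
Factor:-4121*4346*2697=  -  2^1*3^1*13^1*29^1*31^1*41^1*53^1 * 317^1 = - 48302908602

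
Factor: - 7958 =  - 2^1*23^1*173^1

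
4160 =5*832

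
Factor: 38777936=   2^4 * 19^1*199^1*641^1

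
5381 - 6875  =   - 1494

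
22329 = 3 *7443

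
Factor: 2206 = 2^1 * 1103^1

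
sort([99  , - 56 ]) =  [ - 56,99 ]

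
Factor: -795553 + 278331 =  - 2^1*258611^1 = - 517222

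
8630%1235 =1220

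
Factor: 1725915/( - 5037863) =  - 3^1*5^1*115061^1*5037863^( - 1 )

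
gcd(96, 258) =6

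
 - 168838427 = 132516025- 301354452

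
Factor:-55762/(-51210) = 3^( - 2) * 5^(-1) * 7^2 = 49/45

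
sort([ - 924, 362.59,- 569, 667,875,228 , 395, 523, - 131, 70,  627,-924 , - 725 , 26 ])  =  [ - 924 ,- 924,-725,- 569,  -  131,  26, 70, 228, 362.59, 395, 523,627, 667,875 ] 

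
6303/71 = 6303/71 = 88.77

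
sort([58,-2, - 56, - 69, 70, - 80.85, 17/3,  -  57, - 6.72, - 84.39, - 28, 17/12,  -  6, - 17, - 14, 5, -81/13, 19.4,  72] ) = [ - 84.39, - 80.85, - 69,-57, - 56, - 28, - 17, - 14, - 6.72, - 81/13, - 6, - 2 , 17/12,5,17/3, 19.4,58,  70,72] 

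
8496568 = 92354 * 92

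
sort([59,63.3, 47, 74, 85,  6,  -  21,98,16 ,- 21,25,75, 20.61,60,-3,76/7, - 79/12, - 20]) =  [ - 21, - 21,- 20, - 79/12, - 3, 6,76/7,16,20.61 , 25,47,59,60,63.3, 74,75,85,98 ] 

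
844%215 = 199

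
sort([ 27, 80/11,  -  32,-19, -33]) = [-33, - 32,  -  19, 80/11,27]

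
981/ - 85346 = - 981/85346   =  - 0.01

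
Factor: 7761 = 3^1*  13^1*199^1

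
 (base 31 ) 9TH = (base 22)JGH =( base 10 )9565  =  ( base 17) 1G1B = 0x255d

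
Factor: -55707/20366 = -2^ (-1)*3^1*17^( - 1)*31^1=-93/34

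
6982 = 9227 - 2245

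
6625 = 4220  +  2405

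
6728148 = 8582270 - 1854122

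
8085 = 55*147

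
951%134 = 13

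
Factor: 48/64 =3/4 = 2^(  -  2)*3^1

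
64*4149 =265536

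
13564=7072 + 6492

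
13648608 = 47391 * 288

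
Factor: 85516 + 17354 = 2^1*3^4*5^1*127^1 = 102870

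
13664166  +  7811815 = 21475981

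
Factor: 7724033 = 7724033^1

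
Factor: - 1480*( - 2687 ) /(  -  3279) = -3976760/3279=- 2^3 * 3^(-1) * 5^1 * 37^1*1093^( -1) * 2687^1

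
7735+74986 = 82721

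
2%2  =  0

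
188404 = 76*2479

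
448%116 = 100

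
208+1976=2184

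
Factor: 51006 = 2^1*3^1*8501^1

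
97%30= 7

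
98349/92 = 1069 + 1/92 = 1069.01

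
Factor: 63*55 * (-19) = - 65835 = - 3^2 *5^1*7^1*11^1*19^1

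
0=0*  ( - 92650)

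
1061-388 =673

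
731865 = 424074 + 307791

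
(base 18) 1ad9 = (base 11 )6AA9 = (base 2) 10010001100011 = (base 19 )16F5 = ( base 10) 9315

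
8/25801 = 8/25801 =0.00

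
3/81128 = 3/81128 = 0.00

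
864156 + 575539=1439695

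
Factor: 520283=23^1*22621^1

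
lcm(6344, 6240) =380640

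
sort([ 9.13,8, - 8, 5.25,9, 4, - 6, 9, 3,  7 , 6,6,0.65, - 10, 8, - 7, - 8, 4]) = [ - 10, - 8, - 8, - 7 , - 6, 0.65, 3, 4, 4, 5.25, 6, 6, 7, 8, 8, 9, 9,9.13]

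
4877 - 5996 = -1119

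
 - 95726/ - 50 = 1914 + 13/25 = 1914.52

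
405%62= 33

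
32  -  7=25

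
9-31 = -22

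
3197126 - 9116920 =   -  5919794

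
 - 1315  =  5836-7151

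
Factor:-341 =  - 11^1*31^1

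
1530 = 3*510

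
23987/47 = 510+17/47= 510.36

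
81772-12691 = 69081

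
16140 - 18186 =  - 2046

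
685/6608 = 685/6608 = 0.10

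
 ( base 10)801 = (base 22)1e9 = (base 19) 243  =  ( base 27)12I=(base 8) 1441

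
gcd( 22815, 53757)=27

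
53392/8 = 6674 = 6674.00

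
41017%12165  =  4522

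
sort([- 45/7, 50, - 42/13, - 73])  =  [ - 73,  -  45/7, - 42/13, 50 ] 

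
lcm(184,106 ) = 9752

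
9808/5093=1 + 4715/5093 = 1.93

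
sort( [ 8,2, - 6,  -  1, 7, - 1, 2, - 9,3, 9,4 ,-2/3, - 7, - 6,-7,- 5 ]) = [-9,-7, - 7, - 6, - 6,-5, - 1,-1, - 2/3,2, 2,3, 4, 7,8, 9] 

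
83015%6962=6433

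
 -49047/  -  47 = 1043  +  26/47=1043.55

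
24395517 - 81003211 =  -  56607694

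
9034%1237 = 375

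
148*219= 32412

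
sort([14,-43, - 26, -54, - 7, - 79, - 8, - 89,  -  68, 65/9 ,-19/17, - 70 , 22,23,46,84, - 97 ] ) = [-97, - 89,  -  79, - 70,-68, - 54,-43,-26, - 8,-7,-19/17,  65/9, 14 , 22, 23,46, 84 ] 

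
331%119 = 93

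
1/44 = 1/44 = 0.02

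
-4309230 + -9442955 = - 13752185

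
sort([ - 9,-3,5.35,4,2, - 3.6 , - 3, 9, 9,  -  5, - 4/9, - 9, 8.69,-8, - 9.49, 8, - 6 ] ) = [ -9.49,- 9  , - 9, - 8, - 6, - 5,-3.6, - 3, - 3,  -  4/9,  2 , 4, 5.35, 8, 8.69, 9, 9]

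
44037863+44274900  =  88312763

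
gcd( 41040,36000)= 720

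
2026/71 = 28+38/71  =  28.54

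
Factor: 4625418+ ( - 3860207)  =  765211 = 765211^1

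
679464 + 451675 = 1131139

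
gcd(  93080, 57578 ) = 2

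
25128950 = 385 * 65270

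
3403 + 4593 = 7996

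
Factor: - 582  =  - 2^1*3^1*97^1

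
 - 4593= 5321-9914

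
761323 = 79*9637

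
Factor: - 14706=  -  2^1*3^2*19^1*43^1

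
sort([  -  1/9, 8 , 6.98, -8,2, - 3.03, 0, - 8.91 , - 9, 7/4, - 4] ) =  [- 9,- 8.91, - 8, - 4 ,-3.03, -1/9, 0,7/4,  2, 6.98, 8]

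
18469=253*73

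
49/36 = 1+13/36=1.36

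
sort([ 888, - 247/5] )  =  [-247/5, 888 ] 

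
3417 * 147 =502299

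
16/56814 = 8/28407 = 0.00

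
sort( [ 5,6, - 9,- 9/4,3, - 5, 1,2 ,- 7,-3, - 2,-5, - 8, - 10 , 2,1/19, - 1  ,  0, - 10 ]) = [-10, - 10,-9,- 8,-7,  -  5,  -  5,- 3, - 9/4, - 2,-1,0,  1/19 , 1,2,2, 3,  5,6]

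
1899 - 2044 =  - 145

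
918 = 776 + 142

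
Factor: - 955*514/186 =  - 245435/93 = -3^(- 1)*5^1*31^( - 1 )*191^1  *  257^1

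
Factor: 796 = 2^2*199^1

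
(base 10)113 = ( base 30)3N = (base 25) 4d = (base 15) 78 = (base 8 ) 161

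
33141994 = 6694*4951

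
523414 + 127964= 651378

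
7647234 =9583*798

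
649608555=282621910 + 366986645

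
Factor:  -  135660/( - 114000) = 119/100 = 2^ ( - 2 )* 5^(  -  2)*7^1* 17^1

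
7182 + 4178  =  11360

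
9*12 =108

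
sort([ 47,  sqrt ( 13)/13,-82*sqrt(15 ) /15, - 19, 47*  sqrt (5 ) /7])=[ - 82*sqrt(15)/15, - 19, sqrt(13 ) /13 , 47*sqrt ( 5)/7,47]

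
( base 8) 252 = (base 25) 6K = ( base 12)122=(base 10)170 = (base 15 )B5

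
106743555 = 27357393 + 79386162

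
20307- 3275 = 17032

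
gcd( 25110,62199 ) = 9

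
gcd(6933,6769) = 1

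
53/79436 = 53/79436=0.00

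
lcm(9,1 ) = 9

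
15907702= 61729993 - 45822291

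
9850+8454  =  18304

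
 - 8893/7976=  - 8893/7976 = - 1.11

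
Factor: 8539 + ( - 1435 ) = 2^6*3^1 * 37^1  =  7104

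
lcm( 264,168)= 1848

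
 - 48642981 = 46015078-94658059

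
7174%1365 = 349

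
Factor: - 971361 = -3^2 * 37^1 *2917^1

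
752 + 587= 1339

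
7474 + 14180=21654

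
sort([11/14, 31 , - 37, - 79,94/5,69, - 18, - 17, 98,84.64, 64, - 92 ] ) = [  -  92 ,-79, - 37 , - 18, - 17, 11/14 , 94/5 , 31, 64, 69, 84.64,  98 ]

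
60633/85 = 713 + 28/85 = 713.33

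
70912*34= 2411008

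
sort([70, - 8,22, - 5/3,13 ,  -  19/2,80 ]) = [-19/2,  -  8, - 5/3,13,22,70,  80]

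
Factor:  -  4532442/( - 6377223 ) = 2^1*547^1 * 1381^1*2125741^(-1 )   =  1510814/2125741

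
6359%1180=459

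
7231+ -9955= - 2724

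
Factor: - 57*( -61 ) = 3^1*19^1*61^1 = 3477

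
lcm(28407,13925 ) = 710175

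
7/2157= 7/2157 = 0.00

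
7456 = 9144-1688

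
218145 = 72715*3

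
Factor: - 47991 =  - 3^1*17^1*941^1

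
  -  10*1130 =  - 11300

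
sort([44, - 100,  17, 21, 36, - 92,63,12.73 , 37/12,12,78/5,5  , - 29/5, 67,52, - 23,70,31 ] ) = [ - 100,  -  92, - 23, - 29/5, 37/12,5,12,12.73,  78/5,17, 21,31, 36,44,  52,63,67, 70 ] 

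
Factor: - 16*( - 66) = 1056 = 2^5*3^1* 11^1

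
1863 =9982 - 8119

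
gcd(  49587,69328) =1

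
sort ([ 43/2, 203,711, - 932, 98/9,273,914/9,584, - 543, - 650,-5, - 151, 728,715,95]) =[- 932, - 650 , - 543,- 151, - 5,98/9, 43/2, 95, 914/9,203,273,584,  711,715, 728 ]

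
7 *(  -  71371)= - 499597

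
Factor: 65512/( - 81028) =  -2^1*19^1*47^(  -  1 ) = - 38/47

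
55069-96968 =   -  41899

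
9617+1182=10799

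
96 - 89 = 7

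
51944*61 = 3168584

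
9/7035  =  3/2345 = 0.00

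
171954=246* 699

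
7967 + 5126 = 13093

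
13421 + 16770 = 30191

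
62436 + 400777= 463213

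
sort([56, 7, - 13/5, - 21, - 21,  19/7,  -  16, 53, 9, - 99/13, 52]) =[  -  21,- 21, -16,-99/13,-13/5,19/7, 7,9 , 52,53 , 56]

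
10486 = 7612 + 2874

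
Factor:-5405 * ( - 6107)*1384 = 45683535640  =  2^3*5^1*23^1 * 31^1 *47^1 * 173^1*197^1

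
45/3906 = 5/434 = 0.01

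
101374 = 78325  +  23049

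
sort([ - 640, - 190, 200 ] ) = [-640, - 190,200 ]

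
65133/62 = 65133/62 =1050.53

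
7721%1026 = 539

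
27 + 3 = 30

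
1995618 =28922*69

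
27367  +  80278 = 107645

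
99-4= 95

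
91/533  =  7/41 = 0.17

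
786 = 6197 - 5411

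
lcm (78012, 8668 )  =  78012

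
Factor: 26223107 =61^1*429887^1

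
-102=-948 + 846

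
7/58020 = 7/58020 =0.00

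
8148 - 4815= 3333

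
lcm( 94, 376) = 376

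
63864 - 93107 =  - 29243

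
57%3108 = 57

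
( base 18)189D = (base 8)20627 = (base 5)233344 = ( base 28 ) ar3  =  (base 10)8599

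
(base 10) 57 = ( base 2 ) 111001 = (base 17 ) 36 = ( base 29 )1s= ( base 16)39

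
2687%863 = 98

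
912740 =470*1942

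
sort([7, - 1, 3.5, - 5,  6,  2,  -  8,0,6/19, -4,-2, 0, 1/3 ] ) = [ - 8, - 5, - 4, - 2,-1,0,0, 6/19, 1/3,2, 3.5,6 , 7]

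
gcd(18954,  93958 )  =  2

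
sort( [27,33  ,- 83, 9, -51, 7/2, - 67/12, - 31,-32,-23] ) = [ -83, - 51,-32,-31, - 23,-67/12, 7/2,9, 27,33 ]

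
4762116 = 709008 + 4053108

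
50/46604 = 25/23302 = 0.00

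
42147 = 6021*7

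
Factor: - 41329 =-37^1*1117^1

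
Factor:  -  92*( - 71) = 6532 = 2^2*23^1*71^1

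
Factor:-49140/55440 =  - 39/44 = - 2^( - 2)*3^1*11^(-1 )*13^1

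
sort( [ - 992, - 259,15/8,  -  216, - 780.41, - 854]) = [-992,-854, - 780.41, - 259,  -  216,15/8] 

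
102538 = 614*167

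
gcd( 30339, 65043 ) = 9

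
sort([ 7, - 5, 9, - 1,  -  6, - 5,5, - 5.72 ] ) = [ - 6, - 5.72, - 5, - 5, - 1,5,7,9 ]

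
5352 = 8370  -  3018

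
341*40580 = 13837780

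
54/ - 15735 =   -  18/5245= - 0.00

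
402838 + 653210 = 1056048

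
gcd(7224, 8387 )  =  1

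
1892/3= 630 + 2/3 = 630.67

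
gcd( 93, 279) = 93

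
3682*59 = 217238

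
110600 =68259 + 42341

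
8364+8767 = 17131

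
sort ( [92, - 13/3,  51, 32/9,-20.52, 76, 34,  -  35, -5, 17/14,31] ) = [-35, - 20.52,-5, - 13/3, 17/14,  32/9,31,34 , 51,76,92 ] 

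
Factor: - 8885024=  - 2^5*277657^1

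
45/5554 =45/5554 = 0.01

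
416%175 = 66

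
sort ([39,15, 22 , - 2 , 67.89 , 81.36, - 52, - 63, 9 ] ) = [ - 63, - 52, - 2, 9, 15,22, 39,67.89,  81.36]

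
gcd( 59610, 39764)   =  2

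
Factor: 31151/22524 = 2^( - 2)*3^( - 1)*1877^( - 1 )* 31151^1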